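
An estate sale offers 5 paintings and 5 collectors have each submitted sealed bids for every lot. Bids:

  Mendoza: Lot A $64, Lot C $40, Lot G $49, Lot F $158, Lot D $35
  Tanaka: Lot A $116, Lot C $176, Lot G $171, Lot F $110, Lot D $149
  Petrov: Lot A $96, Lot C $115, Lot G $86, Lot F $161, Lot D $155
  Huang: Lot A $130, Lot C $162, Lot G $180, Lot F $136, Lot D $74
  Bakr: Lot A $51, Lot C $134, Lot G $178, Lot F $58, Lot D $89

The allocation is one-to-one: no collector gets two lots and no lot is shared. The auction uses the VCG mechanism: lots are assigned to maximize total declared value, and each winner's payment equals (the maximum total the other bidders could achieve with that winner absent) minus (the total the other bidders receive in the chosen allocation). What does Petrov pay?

Efficient allocation: Mendoza→Lot F ($158), Tanaka→Lot C ($176), Petrov→Lot D ($155), Huang→Lot A ($130), Bakr→Lot G ($178); total welfare W = $797.
Petrov receives Lot D at value $155, so the others get W − 155 = $642.
Without Petrov: best allocation of the remaining 4 bidders over all 5 lots is Mendoza→Lot F ($158), Tanaka→Lot D ($149), Huang→Lot C ($162), Bakr→Lot G ($178), total $647.
VCG payment = (others' best without Petrov) − (others' welfare with Petrov) = 647 − 642 = $5.

Petrov pays $5.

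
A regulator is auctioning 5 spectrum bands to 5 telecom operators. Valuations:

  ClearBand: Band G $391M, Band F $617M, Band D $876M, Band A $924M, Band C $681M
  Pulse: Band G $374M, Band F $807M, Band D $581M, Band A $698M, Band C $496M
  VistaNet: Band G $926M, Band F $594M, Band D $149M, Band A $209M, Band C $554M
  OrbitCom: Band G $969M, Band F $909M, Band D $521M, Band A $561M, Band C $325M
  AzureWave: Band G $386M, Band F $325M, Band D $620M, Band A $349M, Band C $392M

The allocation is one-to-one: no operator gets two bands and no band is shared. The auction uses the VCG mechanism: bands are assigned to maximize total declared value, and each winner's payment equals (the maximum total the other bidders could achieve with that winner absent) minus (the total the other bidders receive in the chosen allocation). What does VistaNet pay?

Efficient allocation: ClearBand→Band A ($924M), Pulse→Band C ($496M), VistaNet→Band G ($926M), OrbitCom→Band F ($909M), AzureWave→Band D ($620M); total welfare W = $3875M.
VistaNet receives Band G at value $926M, so the others get W − 926 = $2949M.
Without VistaNet: best allocation of the remaining 4 bidders over all 5 bands is ClearBand→Band A ($924M), Pulse→Band F ($807M), OrbitCom→Band G ($969M), AzureWave→Band D ($620M), total $3320M.
VCG payment = (others' best without VistaNet) − (others' welfare with VistaNet) = 3320 − 2949 = $371M.

VistaNet pays $371M.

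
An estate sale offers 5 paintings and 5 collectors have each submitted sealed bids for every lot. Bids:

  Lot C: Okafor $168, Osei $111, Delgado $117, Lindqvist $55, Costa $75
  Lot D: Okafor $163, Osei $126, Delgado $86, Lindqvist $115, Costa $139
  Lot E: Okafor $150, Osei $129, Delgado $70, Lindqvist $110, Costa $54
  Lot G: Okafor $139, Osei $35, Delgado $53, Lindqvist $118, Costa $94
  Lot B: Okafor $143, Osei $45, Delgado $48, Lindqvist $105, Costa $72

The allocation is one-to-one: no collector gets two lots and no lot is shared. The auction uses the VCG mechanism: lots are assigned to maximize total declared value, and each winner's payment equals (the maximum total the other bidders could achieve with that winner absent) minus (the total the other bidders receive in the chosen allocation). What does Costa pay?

Efficient allocation: Okafor→Lot B ($143), Osei→Lot E ($129), Delgado→Lot C ($117), Lindqvist→Lot G ($118), Costa→Lot D ($139); total welfare W = $646.
Costa receives Lot D at value $139, so the others get W − 139 = $507.
Without Costa: best allocation of the remaining 4 bidders over all 5 lots is Okafor→Lot D ($163), Osei→Lot E ($129), Delgado→Lot C ($117), Lindqvist→Lot G ($118), total $527.
VCG payment = (others' best without Costa) − (others' welfare with Costa) = 527 − 507 = $20.

Costa pays $20.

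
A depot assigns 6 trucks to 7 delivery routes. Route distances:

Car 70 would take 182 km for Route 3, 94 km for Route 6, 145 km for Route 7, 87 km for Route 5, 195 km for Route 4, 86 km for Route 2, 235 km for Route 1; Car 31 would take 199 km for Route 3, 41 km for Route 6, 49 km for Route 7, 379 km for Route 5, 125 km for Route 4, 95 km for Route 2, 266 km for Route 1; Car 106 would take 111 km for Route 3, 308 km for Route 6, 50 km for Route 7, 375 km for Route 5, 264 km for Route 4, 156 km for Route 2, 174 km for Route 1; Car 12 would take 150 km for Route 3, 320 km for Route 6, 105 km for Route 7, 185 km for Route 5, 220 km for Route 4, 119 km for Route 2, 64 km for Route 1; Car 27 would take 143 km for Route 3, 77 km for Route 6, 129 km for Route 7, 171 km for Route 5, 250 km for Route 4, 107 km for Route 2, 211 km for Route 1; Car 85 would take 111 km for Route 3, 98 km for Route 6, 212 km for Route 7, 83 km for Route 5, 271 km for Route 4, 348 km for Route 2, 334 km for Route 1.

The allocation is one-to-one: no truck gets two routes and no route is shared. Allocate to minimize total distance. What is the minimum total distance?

Min total: 460 km

Optimal: Car 70→Route 5 (87 km), Car 31→Route 6 (41 km), Car 106→Route 7 (50 km), Car 12→Route 1 (64 km), Car 27→Route 2 (107 km), Car 85→Route 3 (111 km) — total 87+41+50+64+107+111 = 460 km.
Min-entry greedy (repeatedly take the single cheapest remaining cell) gives 467 km, worse by 7.
Next-best assignment: Car 70→Route 2, Car 31→Route 6, Car 106→Route 7, Car 12→Route 1, Car 27→Route 3, Car 85→Route 5 = 467 km.
Swapping Car 31↔Car 27 (Car 31→Route 2 95 km, Car 27→Route 6 77 km) adds 24.
Checked against all permutations: 460 km is optimal.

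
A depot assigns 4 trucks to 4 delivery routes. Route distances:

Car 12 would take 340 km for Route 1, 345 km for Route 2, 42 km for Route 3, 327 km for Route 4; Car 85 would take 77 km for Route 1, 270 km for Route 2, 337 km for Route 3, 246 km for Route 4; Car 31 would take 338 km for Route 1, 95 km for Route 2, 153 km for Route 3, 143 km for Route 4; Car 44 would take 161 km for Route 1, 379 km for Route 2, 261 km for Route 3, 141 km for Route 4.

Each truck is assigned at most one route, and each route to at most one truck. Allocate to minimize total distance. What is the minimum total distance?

Min total: 355 km

Optimal: Car 12→Route 3 (42 km), Car 85→Route 1 (77 km), Car 31→Route 2 (95 km), Car 44→Route 4 (141 km) — total 42+77+95+141 = 355 km.
Next-best assignment: Car 12→Route 3, Car 85→Route 4, Car 31→Route 2, Car 44→Route 1 = 544 km.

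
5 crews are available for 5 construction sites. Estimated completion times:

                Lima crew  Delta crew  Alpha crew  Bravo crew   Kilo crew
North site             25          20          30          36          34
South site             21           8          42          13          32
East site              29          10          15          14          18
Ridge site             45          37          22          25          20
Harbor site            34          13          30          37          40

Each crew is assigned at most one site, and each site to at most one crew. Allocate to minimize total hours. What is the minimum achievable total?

Optimal: Lima crew→North site (25 hours), Delta crew→Harbor site (13 hours), Alpha crew→East site (15 hours), Bravo crew→South site (13 hours), Kilo crew→Ridge site (20 hours) — total 25+13+15+13+20 = 86 hours.
Min-entry greedy (repeatedly take the single cheapest remaining cell) gives 97 hours, worse by 11.
Next-best assignment: Lima crew→North site, Delta crew→Harbor site, Alpha crew→Ridge site, Bravo crew→South site, Kilo crew→East site = 91 hours.
Checked against all permutations: 86 hours is optimal.

Minimum total: 86 hours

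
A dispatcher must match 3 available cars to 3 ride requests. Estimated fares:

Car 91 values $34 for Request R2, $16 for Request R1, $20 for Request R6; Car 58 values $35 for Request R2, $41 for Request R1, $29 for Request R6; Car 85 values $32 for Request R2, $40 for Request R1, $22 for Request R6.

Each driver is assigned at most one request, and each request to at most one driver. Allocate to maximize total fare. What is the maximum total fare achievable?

Optimal: Car 91→Request R2 ($34), Car 58→Request R6 ($29), Car 85→Request R1 ($40) — total 34+29+40 = $103.
Row-greedy (each driver in turn takes its best remaining request) gives $97, worse by 6.
Every other assignment is strictly worse.

Maximum total: $103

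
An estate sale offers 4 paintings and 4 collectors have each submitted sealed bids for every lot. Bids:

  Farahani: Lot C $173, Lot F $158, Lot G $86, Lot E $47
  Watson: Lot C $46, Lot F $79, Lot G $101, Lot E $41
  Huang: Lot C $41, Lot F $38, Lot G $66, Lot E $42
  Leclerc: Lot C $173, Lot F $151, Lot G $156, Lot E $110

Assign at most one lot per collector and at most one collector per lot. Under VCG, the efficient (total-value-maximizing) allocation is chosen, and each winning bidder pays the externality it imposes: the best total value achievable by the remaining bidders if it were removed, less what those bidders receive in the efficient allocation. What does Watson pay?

Efficient allocation: Farahani→Lot F ($158), Watson→Lot G ($101), Huang→Lot E ($42), Leclerc→Lot C ($173); total welfare W = $474.
Watson receives Lot G at value $101, so the others get W − 101 = $373.
Without Watson: best allocation of the remaining 3 bidders over all 4 lots is Farahani→Lot F ($158), Huang→Lot G ($66), Leclerc→Lot C ($173), total $397.
VCG payment = (others' best without Watson) − (others' welfare with Watson) = 397 − 373 = $24.

Watson pays $24.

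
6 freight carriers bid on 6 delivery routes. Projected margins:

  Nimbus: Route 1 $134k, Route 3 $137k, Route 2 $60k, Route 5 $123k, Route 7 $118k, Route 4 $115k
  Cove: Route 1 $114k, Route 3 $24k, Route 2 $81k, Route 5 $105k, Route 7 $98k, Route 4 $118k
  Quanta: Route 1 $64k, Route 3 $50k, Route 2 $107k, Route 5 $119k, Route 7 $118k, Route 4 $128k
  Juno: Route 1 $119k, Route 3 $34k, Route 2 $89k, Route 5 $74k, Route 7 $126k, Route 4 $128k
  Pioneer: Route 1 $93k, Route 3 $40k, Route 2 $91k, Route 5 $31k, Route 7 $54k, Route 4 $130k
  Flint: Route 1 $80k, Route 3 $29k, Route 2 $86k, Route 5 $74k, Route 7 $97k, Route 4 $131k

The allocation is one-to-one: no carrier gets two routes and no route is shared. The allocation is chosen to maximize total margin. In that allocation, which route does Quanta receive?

Quanta receives Route 5.

Optimal: Nimbus→Route 3 ($137k), Cove→Route 1 ($114k), Quanta→Route 5 ($119k), Juno→Route 7 ($126k), Pioneer→Route 2 ($91k), Flint→Route 4 ($131k) — total 137+114+119+126+91+131 = $718k.
Column-greedy (each route in turn goes to its best remaining carrier) gives $637k, worse by 81.
Next-best assignment: Nimbus→Route 3, Cove→Route 1, Quanta→Route 5, Juno→Route 7, Pioneer→Route 4, Flint→Route 2 = $712k.
Swapping Flint↔Pioneer (Flint→Route 2 $86k, Pioneer→Route 4 $130k) loses 6.
Checked against all permutations: $718k is optimal.
Quanta's own top route is Route 4 ($128k), but forcing Quanta→Route 4 and reassigning the rest optimally gives only $677k — worse by 41.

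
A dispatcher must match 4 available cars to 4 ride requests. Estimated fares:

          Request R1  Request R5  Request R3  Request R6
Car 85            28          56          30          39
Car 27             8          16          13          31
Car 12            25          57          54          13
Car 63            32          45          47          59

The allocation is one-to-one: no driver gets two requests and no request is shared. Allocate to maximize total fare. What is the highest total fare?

Maximum total: $177

Optimal: Car 85→Request R5 ($56), Car 27→Request R1 ($8), Car 12→Request R3 ($54), Car 63→Request R6 ($59) — total 56+8+54+59 = $177.
Next-best assignment: Car 85→Request R5, Car 27→Request R6, Car 12→Request R3, Car 63→Request R1 = $173.
Every other assignment is strictly worse.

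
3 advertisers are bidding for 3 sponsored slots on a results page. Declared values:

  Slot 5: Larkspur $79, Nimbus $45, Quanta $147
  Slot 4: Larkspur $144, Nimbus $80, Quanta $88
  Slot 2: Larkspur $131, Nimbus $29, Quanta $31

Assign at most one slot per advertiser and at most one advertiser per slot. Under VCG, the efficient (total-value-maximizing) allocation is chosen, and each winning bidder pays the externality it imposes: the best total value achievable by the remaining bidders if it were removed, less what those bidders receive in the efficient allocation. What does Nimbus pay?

Nimbus pays $13.

Efficient allocation: Larkspur→Slot 2 ($131), Nimbus→Slot 4 ($80), Quanta→Slot 5 ($147); total welfare W = $358.
Nimbus receives Slot 4 at value $80, so the others get W − 80 = $278.
Without Nimbus: best allocation of the remaining 2 bidders over all 3 slots is Larkspur→Slot 4 ($144), Quanta→Slot 5 ($147), total $291.
VCG payment = (others' best without Nimbus) − (others' welfare with Nimbus) = 291 − 278 = $13.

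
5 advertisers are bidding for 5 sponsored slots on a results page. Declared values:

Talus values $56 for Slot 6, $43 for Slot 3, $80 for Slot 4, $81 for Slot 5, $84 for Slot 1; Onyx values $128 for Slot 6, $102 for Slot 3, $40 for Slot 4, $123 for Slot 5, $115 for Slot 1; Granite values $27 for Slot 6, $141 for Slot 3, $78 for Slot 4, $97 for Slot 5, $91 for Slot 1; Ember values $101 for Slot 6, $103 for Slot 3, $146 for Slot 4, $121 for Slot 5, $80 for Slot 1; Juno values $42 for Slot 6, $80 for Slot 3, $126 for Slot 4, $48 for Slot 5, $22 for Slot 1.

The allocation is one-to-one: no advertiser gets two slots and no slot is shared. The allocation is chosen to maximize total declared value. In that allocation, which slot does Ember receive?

Ember receives Slot 5.

Treat this as an assignment problem: match each advertiser to one slot.
Optimal: Talus→Slot 1 ($84), Onyx→Slot 6 ($128), Granite→Slot 3 ($141), Ember→Slot 5 ($121), Juno→Slot 4 ($126) — total 84+128+141+121+126 = $600.
Ember's own top slot is Slot 4 ($146), but forcing Ember→Slot 4 and reassigning the rest optimally gives only $547 — worse by 53.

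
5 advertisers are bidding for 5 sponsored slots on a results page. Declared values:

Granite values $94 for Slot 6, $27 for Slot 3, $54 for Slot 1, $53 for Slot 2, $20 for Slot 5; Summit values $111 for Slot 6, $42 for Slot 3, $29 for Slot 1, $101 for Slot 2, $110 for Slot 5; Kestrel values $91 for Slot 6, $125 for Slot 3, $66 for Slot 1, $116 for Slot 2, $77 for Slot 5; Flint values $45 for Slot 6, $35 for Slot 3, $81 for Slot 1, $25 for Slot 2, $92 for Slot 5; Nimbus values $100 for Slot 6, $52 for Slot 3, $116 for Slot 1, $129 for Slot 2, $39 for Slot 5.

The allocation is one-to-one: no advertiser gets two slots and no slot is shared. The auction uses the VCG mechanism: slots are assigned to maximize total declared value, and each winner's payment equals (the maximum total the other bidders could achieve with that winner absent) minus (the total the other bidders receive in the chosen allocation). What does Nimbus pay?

Efficient allocation: Granite→Slot 6 ($94), Summit→Slot 5 ($110), Kestrel→Slot 3 ($125), Flint→Slot 1 ($81), Nimbus→Slot 2 ($129); total welfare W = $539.
Nimbus receives Slot 2 at value $129, so the others get W − 129 = $410.
Without Nimbus: best allocation of the remaining 4 bidders over all 5 slots is Granite→Slot 6 ($94), Summit→Slot 2 ($101), Kestrel→Slot 3 ($125), Flint→Slot 5 ($92), total $412.
VCG payment = (others' best without Nimbus) − (others' welfare with Nimbus) = 412 − 410 = $2.

Nimbus pays $2.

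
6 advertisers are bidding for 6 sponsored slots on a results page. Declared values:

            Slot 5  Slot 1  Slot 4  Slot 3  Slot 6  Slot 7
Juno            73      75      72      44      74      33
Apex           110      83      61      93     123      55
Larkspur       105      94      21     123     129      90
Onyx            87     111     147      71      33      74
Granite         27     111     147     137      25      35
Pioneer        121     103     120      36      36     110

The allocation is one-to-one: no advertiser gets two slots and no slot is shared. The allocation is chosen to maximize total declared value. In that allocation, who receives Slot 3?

Granite receives Slot 3.

Optimal: Juno→Slot 1 ($75), Apex→Slot 5 ($110), Larkspur→Slot 6 ($129), Onyx→Slot 4 ($147), Granite→Slot 3 ($137), Pioneer→Slot 7 ($110) — total 75+110+129+147+137+110 = $708.
Column-greedy (each slot in turn goes to its best remaining advertiser) gives $658, worse by 50.
Next-best assignment: Juno→Slot 1, Apex→Slot 6, Larkspur→Slot 5, Onyx→Slot 4, Granite→Slot 3, Pioneer→Slot 7 = $697.
Granite's own top slot is Slot 4 ($147), but forcing Granite→Slot 4 and reassigning the rest optimally gives only $687 — worse by 21.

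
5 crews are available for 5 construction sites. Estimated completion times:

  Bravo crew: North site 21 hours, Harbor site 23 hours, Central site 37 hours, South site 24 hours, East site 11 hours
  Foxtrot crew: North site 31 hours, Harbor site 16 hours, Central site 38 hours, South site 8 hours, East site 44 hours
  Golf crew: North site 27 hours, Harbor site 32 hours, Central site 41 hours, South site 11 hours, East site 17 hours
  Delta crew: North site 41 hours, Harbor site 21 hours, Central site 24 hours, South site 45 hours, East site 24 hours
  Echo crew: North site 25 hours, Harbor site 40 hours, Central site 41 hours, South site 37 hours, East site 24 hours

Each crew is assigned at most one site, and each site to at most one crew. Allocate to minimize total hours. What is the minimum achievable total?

Minimum total: 87 hours

Treat this as an assignment problem: match each crew to one site.
Optimal: Bravo crew→East site (11 hours), Foxtrot crew→Harbor site (16 hours), Golf crew→South site (11 hours), Delta crew→Central site (24 hours), Echo crew→North site (25 hours) — total 11+16+11+24+25 = 87 hours.
Column-greedy (each site in turn goes to its cheapest remaining crew) gives 96 hours, worse by 9.
Next-best assignment: Bravo crew→North site, Foxtrot crew→Harbor site, Golf crew→South site, Delta crew→Central site, Echo crew→East site = 96 hours.
Checked against all permutations: 87 hours is optimal.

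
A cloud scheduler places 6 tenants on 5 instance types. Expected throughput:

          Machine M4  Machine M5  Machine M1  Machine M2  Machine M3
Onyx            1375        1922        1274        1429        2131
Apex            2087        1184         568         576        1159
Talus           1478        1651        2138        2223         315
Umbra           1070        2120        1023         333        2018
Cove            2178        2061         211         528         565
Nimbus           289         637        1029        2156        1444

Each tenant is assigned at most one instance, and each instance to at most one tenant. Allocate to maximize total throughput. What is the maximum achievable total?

Max total: 10723 ops/s

Optimal: Cove→Machine M4 (2178 ops/s), Umbra→Machine M5 (2120 ops/s), Talus→Machine M1 (2138 ops/s), Nimbus→Machine M2 (2156 ops/s), Onyx→Machine M3 (2131 ops/s) — total 2178+2120+2138+2156+2131 = 10723 ops/s.
Row-greedy (each tenant in turn takes its best remaining instance) gives 8772 ops/s, worse by 1951.
Next-best assignment: Apex→Machine M4, Umbra→Machine M5, Talus→Machine M1, Nimbus→Machine M2, Onyx→Machine M3 = 10632 ops/s.
Checked against all permutations: 10723 ops/s is optimal.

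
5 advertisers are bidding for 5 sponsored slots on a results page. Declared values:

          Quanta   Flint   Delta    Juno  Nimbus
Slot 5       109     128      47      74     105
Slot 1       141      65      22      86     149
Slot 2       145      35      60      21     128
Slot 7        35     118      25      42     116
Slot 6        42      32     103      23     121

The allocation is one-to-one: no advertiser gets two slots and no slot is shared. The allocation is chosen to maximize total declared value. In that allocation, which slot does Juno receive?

Optimal: Quanta→Slot 2 ($145), Flint→Slot 7 ($118), Delta→Slot 6 ($103), Juno→Slot 5 ($74), Nimbus→Slot 1 ($149) — total 145+118+103+74+149 = $589.
Column-greedy (each slot in turn goes to its best remaining advertiser) gives $567, worse by 22.
Swapping Flint↔Nimbus (Flint→Slot 1 $65, Nimbus→Slot 7 $116) loses 86.
Checked against all permutations: $589 is optimal.
Juno's own top slot is Slot 1 ($86), but forcing Juno→Slot 1 and reassigning the rest optimally gives only $578 — worse by 11.

Juno receives Slot 5.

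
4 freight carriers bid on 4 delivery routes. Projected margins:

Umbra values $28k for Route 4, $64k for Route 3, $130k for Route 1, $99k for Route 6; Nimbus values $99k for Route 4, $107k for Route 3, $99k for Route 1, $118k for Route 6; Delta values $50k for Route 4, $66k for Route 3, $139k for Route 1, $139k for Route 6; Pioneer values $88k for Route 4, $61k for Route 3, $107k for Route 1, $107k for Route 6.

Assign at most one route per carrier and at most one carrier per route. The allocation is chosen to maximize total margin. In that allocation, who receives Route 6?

This is the linear assignment problem.
Optimal: Umbra→Route 1 ($130k), Nimbus→Route 3 ($107k), Delta→Route 6 ($139k), Pioneer→Route 4 ($88k) — total 130+107+139+88 = $464k.
Row-greedy (each carrier in turn takes its best remaining route) gives $402k, worse by 62.
Delta's own top route is Route 1 ($139k), but forcing Delta→Route 1 and reassigning the rest optimally gives only $433k — worse by 31.

Delta receives Route 6.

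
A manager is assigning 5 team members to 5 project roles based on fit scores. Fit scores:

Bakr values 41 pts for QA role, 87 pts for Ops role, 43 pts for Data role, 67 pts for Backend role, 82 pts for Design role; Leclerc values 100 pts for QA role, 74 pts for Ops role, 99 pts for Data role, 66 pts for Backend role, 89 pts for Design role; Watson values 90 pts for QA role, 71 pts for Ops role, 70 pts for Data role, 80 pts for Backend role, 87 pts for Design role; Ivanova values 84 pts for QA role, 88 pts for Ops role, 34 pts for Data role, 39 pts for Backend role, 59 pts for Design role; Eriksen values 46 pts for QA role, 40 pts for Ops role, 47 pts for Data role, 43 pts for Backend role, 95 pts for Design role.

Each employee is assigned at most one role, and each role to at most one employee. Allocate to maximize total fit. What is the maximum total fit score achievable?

This is the linear assignment problem.
Optimal: Bakr→Ops role (87 pts), Leclerc→Data role (99 pts), Watson→Backend role (80 pts), Ivanova→QA role (84 pts), Eriksen→Design role (95 pts) — total 87+99+80+84+95 = 445 pts.
Max-entry greedy (repeatedly take the single best remaining cell) gives 406 pts, worse by 39.
Next-best assignment: Bakr→Backend role, Leclerc→Data role, Watson→QA role, Ivanova→Ops role, Eriksen→Design role = 439 pts.
Swapping Leclerc↔Bakr (Leclerc→Ops role 74 pts, Bakr→Data role 43 pts) loses 69.
Checked against all permutations: 445 pts is optimal.

Max total: 445 pts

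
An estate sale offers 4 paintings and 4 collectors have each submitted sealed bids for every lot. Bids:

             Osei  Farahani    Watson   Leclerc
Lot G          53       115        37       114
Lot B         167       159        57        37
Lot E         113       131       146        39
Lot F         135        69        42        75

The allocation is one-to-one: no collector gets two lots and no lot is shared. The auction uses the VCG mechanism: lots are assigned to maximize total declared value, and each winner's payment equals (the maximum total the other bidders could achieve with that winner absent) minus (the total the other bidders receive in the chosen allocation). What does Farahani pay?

Efficient allocation: Osei→Lot F ($135), Farahani→Lot B ($159), Watson→Lot E ($146), Leclerc→Lot G ($114); total welfare W = $554.
Farahani receives Lot B at value $159, so the others get W − 159 = $395.
Without Farahani: best allocation of the remaining 3 bidders over all 4 lots is Osei→Lot B ($167), Watson→Lot E ($146), Leclerc→Lot G ($114), total $427.
VCG payment = (others' best without Farahani) − (others' welfare with Farahani) = 427 − 395 = $32.

Farahani pays $32.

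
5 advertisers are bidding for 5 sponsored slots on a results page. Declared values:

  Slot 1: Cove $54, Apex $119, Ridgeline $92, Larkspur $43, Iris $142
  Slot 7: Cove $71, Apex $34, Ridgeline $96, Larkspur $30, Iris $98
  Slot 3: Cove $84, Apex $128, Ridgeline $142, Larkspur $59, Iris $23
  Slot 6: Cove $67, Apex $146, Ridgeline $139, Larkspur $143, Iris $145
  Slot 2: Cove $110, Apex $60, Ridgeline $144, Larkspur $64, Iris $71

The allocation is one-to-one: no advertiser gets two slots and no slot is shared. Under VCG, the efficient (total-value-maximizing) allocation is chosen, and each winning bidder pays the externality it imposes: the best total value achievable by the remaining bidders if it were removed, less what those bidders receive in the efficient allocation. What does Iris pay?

Iris pays $28.

Efficient allocation: Cove→Slot 7 ($71), Apex→Slot 3 ($128), Ridgeline→Slot 2 ($144), Larkspur→Slot 6 ($143), Iris→Slot 1 ($142); total welfare W = $628.
Iris receives Slot 1 at value $142, so the others get W − 142 = $486.
Without Iris: best allocation of the remaining 4 bidders over all 5 slots is Cove→Slot 2 ($110), Apex→Slot 1 ($119), Ridgeline→Slot 3 ($142), Larkspur→Slot 6 ($143), total $514.
VCG payment = (others' best without Iris) − (others' welfare with Iris) = 514 − 486 = $28.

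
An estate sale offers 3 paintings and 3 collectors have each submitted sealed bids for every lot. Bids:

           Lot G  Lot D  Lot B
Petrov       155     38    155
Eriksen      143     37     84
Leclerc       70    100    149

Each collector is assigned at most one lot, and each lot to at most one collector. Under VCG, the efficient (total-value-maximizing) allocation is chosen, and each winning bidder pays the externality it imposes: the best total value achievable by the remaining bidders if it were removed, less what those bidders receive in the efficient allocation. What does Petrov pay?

Efficient allocation: Petrov→Lot B ($155), Eriksen→Lot G ($143), Leclerc→Lot D ($100); total welfare W = $398.
Petrov receives Lot B at value $155, so the others get W − 155 = $243.
Without Petrov: best allocation of the remaining 2 bidders over all 3 lots is Eriksen→Lot G ($143), Leclerc→Lot B ($149), total $292.
VCG payment = (others' best without Petrov) − (others' welfare with Petrov) = 292 − 243 = $49.

Petrov pays $49.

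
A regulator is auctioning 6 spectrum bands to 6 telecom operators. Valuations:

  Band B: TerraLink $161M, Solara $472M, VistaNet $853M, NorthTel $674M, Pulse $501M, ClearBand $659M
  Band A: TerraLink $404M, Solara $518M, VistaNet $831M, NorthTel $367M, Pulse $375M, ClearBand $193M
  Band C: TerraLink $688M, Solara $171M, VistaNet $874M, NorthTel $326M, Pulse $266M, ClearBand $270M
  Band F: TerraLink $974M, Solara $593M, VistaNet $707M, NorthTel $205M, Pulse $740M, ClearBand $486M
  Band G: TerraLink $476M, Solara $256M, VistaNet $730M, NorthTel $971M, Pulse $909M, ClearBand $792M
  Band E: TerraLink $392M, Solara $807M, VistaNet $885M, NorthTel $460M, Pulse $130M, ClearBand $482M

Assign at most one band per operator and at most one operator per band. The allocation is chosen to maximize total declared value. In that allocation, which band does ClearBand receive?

ClearBand receives Band B.

Optimal: TerraLink→Band C ($688M), Solara→Band E ($807M), VistaNet→Band A ($831M), NorthTel→Band G ($971M), Pulse→Band F ($740M), ClearBand→Band B ($659M) — total 688+807+831+971+740+659 = $4696M.
Column-greedy (each band in turn goes to its best remaining operator) gives $4252M, worse by 444.
ClearBand's own top band is Band G ($792M), but forcing ClearBand→Band G and reassigning the rest optimally gives only $4532M — worse by 164.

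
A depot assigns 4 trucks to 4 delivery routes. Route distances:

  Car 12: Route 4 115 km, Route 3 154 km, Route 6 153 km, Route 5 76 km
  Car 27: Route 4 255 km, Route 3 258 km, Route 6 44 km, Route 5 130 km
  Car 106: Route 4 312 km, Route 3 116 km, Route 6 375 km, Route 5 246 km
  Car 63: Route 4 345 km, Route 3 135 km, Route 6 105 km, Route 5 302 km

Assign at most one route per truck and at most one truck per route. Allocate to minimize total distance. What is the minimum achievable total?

Optimal: Car 12→Route 4 (115 km), Car 27→Route 5 (130 km), Car 106→Route 3 (116 km), Car 63→Route 6 (105 km) — total 115+130+116+105 = 466 km.
Column-greedy (each route in turn goes to its cheapest remaining truck) gives 577 km, worse by 111.
No other one-to-one assignment undercuts 466 km.

Minimum total: 466 km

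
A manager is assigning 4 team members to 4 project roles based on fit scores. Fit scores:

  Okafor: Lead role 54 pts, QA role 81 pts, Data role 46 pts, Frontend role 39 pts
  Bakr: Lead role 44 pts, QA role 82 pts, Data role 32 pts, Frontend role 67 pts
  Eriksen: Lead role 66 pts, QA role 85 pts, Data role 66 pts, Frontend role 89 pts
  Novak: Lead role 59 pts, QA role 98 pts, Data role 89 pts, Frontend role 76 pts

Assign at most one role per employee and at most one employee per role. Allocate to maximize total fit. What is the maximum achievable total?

Max total: 314 pts

Optimal: Okafor→Lead role (54 pts), Bakr→QA role (82 pts), Eriksen→Frontend role (89 pts), Novak→Data role (89 pts) — total 54+82+89+89 = 314 pts.
Column-greedy (each role in turn goes to its best remaining employee) gives 277 pts, worse by 37.
Next-best assignment: Okafor→QA role, Bakr→Lead role, Eriksen→Frontend role, Novak→Data role = 303 pts.
Swapping Bakr↔Okafor (Bakr→Lead role 44 pts, Okafor→QA role 81 pts) loses 11.
Every other assignment is strictly worse.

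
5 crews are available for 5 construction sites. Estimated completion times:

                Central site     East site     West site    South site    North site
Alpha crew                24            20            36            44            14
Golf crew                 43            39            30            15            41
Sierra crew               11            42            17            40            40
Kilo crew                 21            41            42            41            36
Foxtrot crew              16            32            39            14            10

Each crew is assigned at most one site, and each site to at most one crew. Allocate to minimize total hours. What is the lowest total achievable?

This is the linear assignment problem.
Optimal: Alpha crew→East site (20 hours), Golf crew→South site (15 hours), Sierra crew→West site (17 hours), Kilo crew→Central site (21 hours), Foxtrot crew→North site (10 hours) — total 20+15+17+21+10 = 83 hours.
Column-greedy (each site in turn goes to its cheapest remaining crew) gives 111 hours, worse by 28.
Next-best assignment: Alpha crew→East site, Golf crew→South site, Sierra crew→Central site, Kilo crew→West site, Foxtrot crew→North site = 98 hours.
Swapping Kilo crew↔Sierra crew (Kilo crew→West site 42 hours, Sierra crew→Central site 11 hours) adds 15.
Checked against all permutations: 83 hours is optimal.

Minimum total: 83 hours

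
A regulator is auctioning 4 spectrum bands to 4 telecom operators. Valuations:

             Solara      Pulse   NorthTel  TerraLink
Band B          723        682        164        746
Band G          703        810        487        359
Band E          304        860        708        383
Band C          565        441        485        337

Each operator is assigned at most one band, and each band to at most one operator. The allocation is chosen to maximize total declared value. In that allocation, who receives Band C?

Solara receives Band C.

Treat this as an assignment problem: match each operator to one band.
Optimal: Solara→Band C ($565M), Pulse→Band G ($810M), NorthTel→Band E ($708M), TerraLink→Band B ($746M) — total 565+810+708+746 = $2829M.
Max-entry greedy (repeatedly take the single best remaining cell) gives $2794M, worse by 35.
Next-best assignment: Solara→Band G, Pulse→Band E, NorthTel→Band C, TerraLink→Band B = $2794M.
Checked against all permutations: $2829M is optimal.
Solara's own top band is Band B ($723M), but forcing Solara→Band B and reassigning the rest optimally gives only $2578M — worse by 251.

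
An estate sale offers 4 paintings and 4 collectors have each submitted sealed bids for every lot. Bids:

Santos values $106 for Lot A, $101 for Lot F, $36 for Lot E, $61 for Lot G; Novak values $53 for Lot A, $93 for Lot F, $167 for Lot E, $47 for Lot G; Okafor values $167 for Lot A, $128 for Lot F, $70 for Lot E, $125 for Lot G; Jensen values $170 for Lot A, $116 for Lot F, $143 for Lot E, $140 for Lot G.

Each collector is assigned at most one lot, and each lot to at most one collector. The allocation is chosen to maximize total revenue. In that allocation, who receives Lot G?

This is the linear assignment problem.
Optimal: Santos→Lot F ($101), Novak→Lot E ($167), Okafor→Lot A ($167), Jensen→Lot G ($140) — total 101+167+167+140 = $575.
Max-entry greedy (repeatedly take the single best remaining cell) gives $526, worse by 49.
Next-best assignment: Santos→Lot F, Novak→Lot E, Okafor→Lot G, Jensen→Lot A = $563.
Jensen's own top lot is Lot A ($170), but forcing Jensen→Lot A and reassigning the rest optimally gives only $563 — worse by 12.

Jensen receives Lot G.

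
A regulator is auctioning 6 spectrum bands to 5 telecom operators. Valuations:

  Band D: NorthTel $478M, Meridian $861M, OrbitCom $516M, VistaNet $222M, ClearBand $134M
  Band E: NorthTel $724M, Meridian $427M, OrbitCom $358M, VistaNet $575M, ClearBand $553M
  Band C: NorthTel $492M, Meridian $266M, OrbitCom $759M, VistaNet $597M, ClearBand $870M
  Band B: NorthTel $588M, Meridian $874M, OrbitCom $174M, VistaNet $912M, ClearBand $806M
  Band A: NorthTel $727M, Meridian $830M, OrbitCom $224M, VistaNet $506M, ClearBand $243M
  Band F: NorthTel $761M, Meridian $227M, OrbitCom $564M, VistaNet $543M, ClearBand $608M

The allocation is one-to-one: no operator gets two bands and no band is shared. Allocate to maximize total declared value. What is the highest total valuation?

Max total: $3934M

Optimal: NorthTel→Band A ($727M), Meridian→Band D ($861M), OrbitCom→Band F ($564M), VistaNet→Band B ($912M), ClearBand→Band C ($870M) — total 727+861+564+912+870 = $3934M.
Column-greedy (each band in turn goes to its best remaining operator) gives $3591M, worse by 343.
Checked against all permutations: $3934M is optimal.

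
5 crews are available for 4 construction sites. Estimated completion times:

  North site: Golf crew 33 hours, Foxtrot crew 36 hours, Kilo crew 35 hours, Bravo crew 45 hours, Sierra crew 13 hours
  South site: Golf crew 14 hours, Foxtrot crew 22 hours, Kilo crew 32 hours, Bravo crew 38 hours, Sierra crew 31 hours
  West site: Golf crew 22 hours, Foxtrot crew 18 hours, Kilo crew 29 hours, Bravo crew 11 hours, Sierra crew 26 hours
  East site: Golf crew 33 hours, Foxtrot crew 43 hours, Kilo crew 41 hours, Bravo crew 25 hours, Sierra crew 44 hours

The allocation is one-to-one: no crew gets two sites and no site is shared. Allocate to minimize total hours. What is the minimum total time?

Optimal: Sierra crew→North site (13 hours), Golf crew→South site (14 hours), Foxtrot crew→West site (18 hours), Bravo crew→East site (25 hours) — total 13+14+18+25 = 70 hours.
Column-greedy (each site in turn goes to its cheapest remaining crew) gives 79 hours, worse by 9.

Min total: 70 hours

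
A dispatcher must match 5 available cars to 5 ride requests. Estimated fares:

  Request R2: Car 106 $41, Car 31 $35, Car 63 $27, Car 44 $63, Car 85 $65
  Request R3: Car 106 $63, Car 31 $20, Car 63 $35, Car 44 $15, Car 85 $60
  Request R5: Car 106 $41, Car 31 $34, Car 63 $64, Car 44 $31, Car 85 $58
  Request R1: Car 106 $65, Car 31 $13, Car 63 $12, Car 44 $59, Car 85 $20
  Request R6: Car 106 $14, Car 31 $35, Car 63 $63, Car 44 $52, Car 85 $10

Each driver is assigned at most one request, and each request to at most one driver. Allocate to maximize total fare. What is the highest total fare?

Maximum total: $287

Optimal: Car 106→Request R1 ($65), Car 31→Request R6 ($35), Car 63→Request R5 ($64), Car 44→Request R2 ($63), Car 85→Request R3 ($60) — total 65+35+64+63+60 = $287.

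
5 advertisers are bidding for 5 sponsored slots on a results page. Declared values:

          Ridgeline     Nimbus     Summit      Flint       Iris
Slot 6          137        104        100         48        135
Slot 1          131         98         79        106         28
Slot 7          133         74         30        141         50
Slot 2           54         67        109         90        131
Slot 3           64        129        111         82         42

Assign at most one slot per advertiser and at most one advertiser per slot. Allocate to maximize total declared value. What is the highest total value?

This is a one-to-one assignment (maximum-weight bipartite matching).
Optimal: Ridgeline→Slot 1 ($131), Nimbus→Slot 3 ($129), Summit→Slot 2 ($109), Flint→Slot 7 ($141), Iris→Slot 6 ($135) — total 131+129+109+141+135 = $645.
Max-entry greedy (repeatedly take the single best remaining cell) gives $617, worse by 28.
Next-best assignment: Ridgeline→Slot 1, Nimbus→Slot 3, Summit→Slot 6, Flint→Slot 7, Iris→Slot 2 = $632.

Maximum total: $645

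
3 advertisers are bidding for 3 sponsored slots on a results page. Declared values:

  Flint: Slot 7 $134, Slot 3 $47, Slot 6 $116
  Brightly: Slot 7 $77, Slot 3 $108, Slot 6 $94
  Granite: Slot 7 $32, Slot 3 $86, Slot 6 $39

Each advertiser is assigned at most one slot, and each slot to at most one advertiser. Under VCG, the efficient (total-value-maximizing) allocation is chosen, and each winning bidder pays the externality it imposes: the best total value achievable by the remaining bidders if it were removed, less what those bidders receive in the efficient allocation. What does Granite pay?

Granite pays $14.

Efficient allocation: Flint→Slot 7 ($134), Brightly→Slot 6 ($94), Granite→Slot 3 ($86); total welfare W = $314.
Granite receives Slot 3 at value $86, so the others get W − 86 = $228.
Without Granite: best allocation of the remaining 2 bidders over all 3 slots is Flint→Slot 7 ($134), Brightly→Slot 3 ($108), total $242.
VCG payment = (others' best without Granite) − (others' welfare with Granite) = 242 − 228 = $14.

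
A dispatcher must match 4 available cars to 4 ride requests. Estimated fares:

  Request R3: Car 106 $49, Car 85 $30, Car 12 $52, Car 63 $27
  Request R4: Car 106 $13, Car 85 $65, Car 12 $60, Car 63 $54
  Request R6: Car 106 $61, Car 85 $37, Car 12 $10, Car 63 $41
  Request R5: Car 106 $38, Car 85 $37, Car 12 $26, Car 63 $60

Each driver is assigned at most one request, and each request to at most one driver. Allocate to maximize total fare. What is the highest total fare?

Maximum total: $238

Optimal: Car 106→Request R6 ($61), Car 85→Request R4 ($65), Car 12→Request R3 ($52), Car 63→Request R5 ($60) — total 61+65+52+60 = $238.
Swapping Car 85↔Car 12 (Car 85→Request R3 $30, Car 12→Request R4 $60) loses 27.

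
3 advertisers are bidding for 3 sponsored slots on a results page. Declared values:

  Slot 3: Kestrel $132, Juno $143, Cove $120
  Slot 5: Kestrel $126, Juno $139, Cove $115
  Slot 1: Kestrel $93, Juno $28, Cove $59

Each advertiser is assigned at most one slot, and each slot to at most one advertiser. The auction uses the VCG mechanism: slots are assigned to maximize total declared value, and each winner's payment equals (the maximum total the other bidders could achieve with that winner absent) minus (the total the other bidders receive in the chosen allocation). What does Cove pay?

Cove pays $39.

Efficient allocation: Kestrel→Slot 1 ($93), Juno→Slot 5 ($139), Cove→Slot 3 ($120); total welfare W = $352.
Cove receives Slot 3 at value $120, so the others get W − 120 = $232.
Without Cove: best allocation of the remaining 2 bidders over all 3 slots is Kestrel→Slot 3 ($132), Juno→Slot 5 ($139), total $271.
VCG payment = (others' best without Cove) − (others' welfare with Cove) = 271 − 232 = $39.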